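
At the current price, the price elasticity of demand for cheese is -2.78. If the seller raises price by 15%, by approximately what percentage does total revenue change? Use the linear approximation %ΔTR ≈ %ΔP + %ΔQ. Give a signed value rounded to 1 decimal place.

-26.7%

%ΔQ ≈ Ed × %ΔP = (-2.78) × (+15%) = -41.7000%
%ΔTR ≈ %ΔP + %ΔQ = (+15%) + (-41.7000%) = -26.7000%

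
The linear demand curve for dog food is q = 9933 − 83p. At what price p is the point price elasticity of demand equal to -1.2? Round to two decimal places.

Ed = −83p/(9933 − 83p). Set this equal to -1.2:
83p = 1.2·(9933 − 83p) ⇒ 83p(1 + 1.2) = 1.2·9933
p = 1.2·9933 / (83·2.2) = 65.2771…

65.28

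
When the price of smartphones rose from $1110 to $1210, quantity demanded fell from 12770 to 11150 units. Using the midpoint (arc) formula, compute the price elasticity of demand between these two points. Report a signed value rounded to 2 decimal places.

-1.57

%ΔQ = (11150 − 12770) / [(12770 + 11150)/2] = -1620/11960 = -0.135451…
%ΔP = (1210 − 1110) / [(1110 + 1210)/2] = 100/1160 = 0.086206…
Arc Ed = %ΔQ / %ΔP = (-1620/11960) / (100/1160) = -1.5712…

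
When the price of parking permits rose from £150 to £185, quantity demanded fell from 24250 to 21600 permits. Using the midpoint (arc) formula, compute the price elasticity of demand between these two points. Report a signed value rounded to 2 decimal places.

%ΔQ = (21600 − 24250) / [(24250 + 21600)/2] = -2650/22925 = -0.115594…
%ΔP = (185 − 150) / [(150 + 185)/2] = 35/167.5 = 0.208955…
Arc Ed = %ΔQ / %ΔP = (-2650/22925) / (35/167.5) = -0.5532…

-0.55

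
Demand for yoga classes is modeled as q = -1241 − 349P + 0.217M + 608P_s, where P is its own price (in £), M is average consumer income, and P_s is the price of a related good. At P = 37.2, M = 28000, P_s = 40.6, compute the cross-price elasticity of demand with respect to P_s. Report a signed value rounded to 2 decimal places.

At the given values, q = -1241 − 349(37.2) + 0.217(28000) + 608(40.6) = 16537.
∂q/∂P_s = 608.
E = (608) × (40.6/16537) = 1.4927…

1.49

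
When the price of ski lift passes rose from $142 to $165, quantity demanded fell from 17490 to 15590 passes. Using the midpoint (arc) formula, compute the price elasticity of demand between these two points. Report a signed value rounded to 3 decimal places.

%ΔQ = (15590 − 17490) / [(17490 + 15590)/2] = -1900/16540 = -0.114873…
%ΔP = (165 − 142) / [(142 + 165)/2] = 23/153.5 = 0.149837…
Arc Ed = %ΔQ / %ΔP = (-1900/16540) / (23/153.5) = -0.76665…

-0.767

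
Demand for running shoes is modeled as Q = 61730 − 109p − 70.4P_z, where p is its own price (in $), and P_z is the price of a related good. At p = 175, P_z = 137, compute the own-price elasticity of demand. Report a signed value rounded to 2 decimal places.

-0.58

At the given values, Q = 61730 − 109(175) − 70.4(137) = 33010.2.
∂Q/∂p = −109.
E = (-109) × (175/33010.2) = -0.5778…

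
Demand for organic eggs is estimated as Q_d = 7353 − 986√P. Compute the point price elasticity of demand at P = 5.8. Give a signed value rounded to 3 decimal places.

-0.238

dQ_d/dP = −986/(2√P) = -204.707. At P = 5.8, Q_d = 4978.4.
Ed = (dQ_d/dP)·(P/Q_d) = (-204.707) × (5.8/4978.4) = -0.23849…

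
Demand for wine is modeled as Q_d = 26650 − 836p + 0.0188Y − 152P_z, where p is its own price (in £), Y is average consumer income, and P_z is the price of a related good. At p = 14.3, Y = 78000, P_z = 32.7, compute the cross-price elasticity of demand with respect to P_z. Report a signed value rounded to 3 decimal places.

-0.444

At the given values, Q_d = 26650 − 836(14.3) + 0.0188(78000) − 152(32.7) = 11191.2.
∂Q_d/∂P_z = -152.
E = (-152) × (32.7/11191.2) = -0.44413…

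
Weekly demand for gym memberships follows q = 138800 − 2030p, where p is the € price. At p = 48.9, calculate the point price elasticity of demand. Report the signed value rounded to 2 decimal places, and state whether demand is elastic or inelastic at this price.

dq/dp = −2030. At p = 48.9, q = 138800 − 2030(48.9) = 39533.
Ed = (dq/dp)·(p/q) = −2030 × (48.9/39533) = -2.5109…
|Ed| = 2.51 > 1, so demand is elastic.

-2.51; elastic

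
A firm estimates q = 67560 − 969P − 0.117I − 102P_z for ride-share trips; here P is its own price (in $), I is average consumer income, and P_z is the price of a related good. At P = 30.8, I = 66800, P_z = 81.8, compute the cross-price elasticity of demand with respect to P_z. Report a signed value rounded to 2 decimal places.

-0.39

At the given values, q = 67560 − 969(30.8) − 0.117(66800) − 102(81.8) = 21555.6.
∂q/∂P_z = -102.
E = (-102) × (81.8/21555.6) = -0.3870…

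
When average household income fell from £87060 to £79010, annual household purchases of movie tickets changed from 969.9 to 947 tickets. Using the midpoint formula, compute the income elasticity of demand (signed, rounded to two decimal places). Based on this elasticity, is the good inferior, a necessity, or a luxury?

0.25; necessity

%ΔQ = (947 − 969.9)/[( 969.9 + 947)/2] = -22.9/958.45 = -0.023892…
%ΔIncome = (79010 − 87060)/[( 87060 + 79010)/2] = -8050/83035 = -0.096947…
E_income = (-22.9/958.45) / (-8050/83035) = 0.2464…
0 < E_income < 1 ⇒ normal good, necessity.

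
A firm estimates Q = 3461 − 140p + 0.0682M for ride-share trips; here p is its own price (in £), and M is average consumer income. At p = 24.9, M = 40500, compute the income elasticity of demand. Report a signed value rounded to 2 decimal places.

1.01

At the given values, Q = 3461 − 140(24.9) + 0.0682(40500) = 2737.1.
∂Q/∂M = 0.0682.
E = (0.0682) × (40500/2737.1) = 1.0091…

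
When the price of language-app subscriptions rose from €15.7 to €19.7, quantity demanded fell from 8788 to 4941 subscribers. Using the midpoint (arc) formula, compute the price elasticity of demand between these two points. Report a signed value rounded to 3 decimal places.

-2.480

%ΔQ = (4941 − 8788) / [(8788 + 4941)/2] = -3847/6864.5 = -0.560419…
%ΔP = (19.7 − 15.7) / [(15.7 + 19.7)/2] = 4/17.7 = 0.225988…
Arc Ed = %ΔQ / %ΔP = (-3847/6864.5) / (4/17.7) = -2.47985…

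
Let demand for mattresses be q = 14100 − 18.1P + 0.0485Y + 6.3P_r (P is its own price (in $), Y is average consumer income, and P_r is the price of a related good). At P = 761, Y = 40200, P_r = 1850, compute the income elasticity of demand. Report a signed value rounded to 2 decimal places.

At the given values, q = 14100 − 18.1(761) + 0.0485(40200) + 6.3(1850) = 13930.6.
∂q/∂Y = 0.0485.
E = (0.0485) × (40200/13930.6) = 0.1399…

0.14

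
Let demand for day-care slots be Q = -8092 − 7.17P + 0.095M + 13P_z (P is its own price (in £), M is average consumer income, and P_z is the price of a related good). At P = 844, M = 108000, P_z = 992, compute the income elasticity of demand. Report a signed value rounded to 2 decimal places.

1.14

At the given values, Q = -8092 − 7.17(844) + 0.095(108000) + 13(992) = 9012.52.
∂Q/∂M = 0.095.
E = (0.095) × (108000/9012.52) = 1.1384…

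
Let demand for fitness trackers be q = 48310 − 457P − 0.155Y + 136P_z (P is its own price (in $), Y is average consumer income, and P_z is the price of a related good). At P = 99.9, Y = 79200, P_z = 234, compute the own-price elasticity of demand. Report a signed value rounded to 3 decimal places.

At the given values, q = 48310 − 457(99.9) − 0.155(79200) + 136(234) = 22203.7.
∂q/∂P = −457.
E = (-457) × (99.9/22203.7) = -2.05615…

-2.056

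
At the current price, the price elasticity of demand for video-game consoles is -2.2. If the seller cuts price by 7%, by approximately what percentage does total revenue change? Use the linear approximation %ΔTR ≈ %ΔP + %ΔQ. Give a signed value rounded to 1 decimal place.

+8.4%

%ΔQ ≈ Ed × %ΔP = (-2.2) × (-7%) = +15.4000%
%ΔTR ≈ %ΔP + %ΔQ = (-7%) + (+15.4000%) = +8.4000%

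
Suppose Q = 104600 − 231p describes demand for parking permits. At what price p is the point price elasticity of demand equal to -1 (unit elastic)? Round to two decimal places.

Ed = −231p/(104600 − 231p). Set this equal to -1:
231p = 1·(104600 − 231p) ⇒ 231p(1 + 1) = 1·104600
p = 1·104600 / (231·2) = 226.4069…

226.41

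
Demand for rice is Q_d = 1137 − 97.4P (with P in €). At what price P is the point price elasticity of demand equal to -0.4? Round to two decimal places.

Ed = −97.4P/(1137 − 97.4P). Set this equal to -0.4:
97.4P = 0.4·(1137 − 97.4P) ⇒ 97.4P(1 + 0.4) = 0.4·1137
P = 0.4·1137 / (97.4·1.4) = 3.3352…

3.34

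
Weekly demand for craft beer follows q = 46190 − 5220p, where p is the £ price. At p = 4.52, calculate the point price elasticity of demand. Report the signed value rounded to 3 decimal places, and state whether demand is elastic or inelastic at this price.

-1.044; elastic

dq/dp = −5220. At p = 4.52, q = 46190 − 5220(4.52) = 22595.6.
Ed = (dq/dp)·(p/q) = −5220 × (4.52/22595.6) = -1.04420…
|Ed| = 1.044 > 1, so demand is elastic.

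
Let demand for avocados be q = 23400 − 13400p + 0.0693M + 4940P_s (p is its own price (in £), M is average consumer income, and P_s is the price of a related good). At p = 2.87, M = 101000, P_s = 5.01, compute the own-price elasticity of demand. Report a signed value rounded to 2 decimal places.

At the given values, q = 23400 − 13400(2.87) + 0.0693(101000) + 4940(5.01) = 16690.7.
∂q/∂p = −13400.
E = (-13400) × (2.87/16690.7) = -2.3041…

-2.30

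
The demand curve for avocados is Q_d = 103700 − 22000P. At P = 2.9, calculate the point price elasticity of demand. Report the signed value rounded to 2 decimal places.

-1.60

dQ_d/dP = −22000. At P = 2.9, Q_d = 103700 − 22000(2.9) = 39900.
Ed = (dQ_d/dP)·(P/Q_d) = −22000 × (2.9/39900) = -1.5989…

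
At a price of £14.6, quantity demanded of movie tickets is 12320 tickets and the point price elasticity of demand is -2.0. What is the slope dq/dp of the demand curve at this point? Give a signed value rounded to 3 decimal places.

Ed = (dq/dp)·(p/q) ⇒ dq/dp = Ed·q/p = (-2.0)·12320/14.6 = -1687.67123…

-1687.671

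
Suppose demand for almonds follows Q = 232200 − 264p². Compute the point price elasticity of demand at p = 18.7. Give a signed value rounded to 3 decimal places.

-1.320

dQ/dp = −2·264·p = -9873.6. At p = 18.7, Q = 139881.84.
Ed = (dQ/dp)·(p/Q) = (-9873.6) × (18.7/139881.84) = -1.31994…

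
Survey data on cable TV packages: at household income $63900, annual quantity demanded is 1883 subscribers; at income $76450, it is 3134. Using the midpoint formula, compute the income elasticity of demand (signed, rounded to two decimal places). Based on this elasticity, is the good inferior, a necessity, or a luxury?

%ΔQ = (3134 − 1883)/[( 1883 + 3134)/2] = 1251/2508.5 = 0.498704…
%ΔIncome = (76450 − 63900)/[( 63900 + 76450)/2] = 12550/70175 = 0.178838…
E_income = (1251/2508.5) / (12550/70175) = 2.7885…
E_income > 1 ⇒ normal good, luxury.

2.79; luxury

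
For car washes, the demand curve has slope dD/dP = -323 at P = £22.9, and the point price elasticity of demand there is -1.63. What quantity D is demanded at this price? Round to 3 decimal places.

4537.853

Ed = (dD/dP)·(P/D) ⇒ D = (dD/dP)·P/Ed = (-323)·22.9/(-1.63) = 4537.85276…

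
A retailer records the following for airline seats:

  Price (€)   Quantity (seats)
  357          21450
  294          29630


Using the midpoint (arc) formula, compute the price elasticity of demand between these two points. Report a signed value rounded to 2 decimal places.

%ΔQ = (29630 − 21450) / [(21450 + 29630)/2] = 8180/25540 = 0.320281…
%ΔP = (294 − 357) / [(357 + 294)/2] = -63/325.5 = -0.193548…
Arc Ed = %ΔQ / %ΔP = (8180/25540) / (-63/325.5) = -1.6547…

-1.65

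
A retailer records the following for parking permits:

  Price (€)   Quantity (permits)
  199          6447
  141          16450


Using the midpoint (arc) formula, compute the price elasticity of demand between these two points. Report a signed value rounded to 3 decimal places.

%ΔQ = (16450 − 6447) / [(6447 + 16450)/2] = 10003/11448.5 = 0.873738…
%ΔP = (141 − 199) / [(199 + 141)/2] = -58/170 = -0.341176…
Arc Ed = %ΔQ / %ΔP = (10003/11448.5) / (-58/170) = -2.56095…

-2.561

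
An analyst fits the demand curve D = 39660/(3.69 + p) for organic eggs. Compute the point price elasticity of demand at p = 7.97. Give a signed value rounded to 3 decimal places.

-0.684

dD/dp = −39660/(3.69 + p)² = -291.713. At p = 7.97, D = 3401.37.
Ed = (dD/dp)·(p/D) = (-291.713) × (7.97/3401.37) = -0.68353…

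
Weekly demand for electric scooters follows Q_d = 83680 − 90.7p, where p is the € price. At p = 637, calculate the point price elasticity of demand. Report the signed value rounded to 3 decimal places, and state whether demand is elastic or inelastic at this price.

-2.230; elastic

dQ_d/dp = −90.7. At p = 637, Q_d = 83680 − 90.7(637) = 25904.1.
Ed = (dQ_d/dp)·(p/Q_d) = −90.7 × (637/25904.1) = -2.23037…
|Ed| = 2.230 > 1, so demand is elastic.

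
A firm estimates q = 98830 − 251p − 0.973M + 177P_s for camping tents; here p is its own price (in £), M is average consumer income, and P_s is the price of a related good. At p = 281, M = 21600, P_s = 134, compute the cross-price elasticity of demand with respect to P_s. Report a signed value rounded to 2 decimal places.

0.77

At the given values, q = 98830 − 251(281) − 0.973(21600) + 177(134) = 31000.2.
∂q/∂P_s = 177.
E = (177) × (134/31000.2) = 0.7650…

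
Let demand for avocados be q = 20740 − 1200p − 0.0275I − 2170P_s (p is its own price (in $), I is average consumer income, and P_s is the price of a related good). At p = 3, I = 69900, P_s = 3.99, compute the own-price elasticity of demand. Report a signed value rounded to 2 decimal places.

-0.55

At the given values, q = 20740 − 1200(3) − 0.0275(69900) − 2170(3.99) = 6559.45.
∂q/∂p = −1200.
E = (-1200) × (3/6559.45) = -0.5488…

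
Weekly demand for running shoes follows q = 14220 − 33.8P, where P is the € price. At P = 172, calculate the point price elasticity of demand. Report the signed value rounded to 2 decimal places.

-0.69

dq/dP = −33.8. At P = 172, q = 14220 − 33.8(172) = 8406.4.
Ed = (dq/dP)·(P/q) = −33.8 × (172/8406.4) = -0.6915…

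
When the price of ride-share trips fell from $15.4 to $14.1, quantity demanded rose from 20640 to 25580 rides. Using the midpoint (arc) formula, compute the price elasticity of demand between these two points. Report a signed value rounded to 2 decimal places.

%ΔQ = (25580 − 20640) / [(20640 + 25580)/2] = 4940/23110 = 0.213760…
%ΔP = (14.1 − 15.4) / [(15.4 + 14.1)/2] = -1.3/14.75 = -0.088135…
Arc Ed = %ΔQ / %ΔP = (4940/23110) / (-1.3/14.75) = -2.4253…

-2.43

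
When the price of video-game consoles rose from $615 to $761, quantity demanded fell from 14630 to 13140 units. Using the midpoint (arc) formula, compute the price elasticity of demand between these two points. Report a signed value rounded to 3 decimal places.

%ΔQ = (13140 − 14630) / [(14630 + 13140)/2] = -1490/13885 = -0.107310…
%ΔP = (761 − 615) / [(615 + 761)/2] = 146/688 = 0.212209…
Arc Ed = %ΔQ / %ΔP = (-1490/13885) / (146/688) = -0.50568…

-0.506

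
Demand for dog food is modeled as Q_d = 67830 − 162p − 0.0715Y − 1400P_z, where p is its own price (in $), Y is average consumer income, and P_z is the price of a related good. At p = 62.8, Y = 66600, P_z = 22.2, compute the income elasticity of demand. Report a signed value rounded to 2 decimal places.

-0.22

At the given values, Q_d = 67830 − 162(62.8) − 0.0715(66600) − 1400(22.2) = 21814.5.
∂Q_d/∂Y = -0.0715.
E = (-0.0715) × (66600/21814.5) = -0.2182…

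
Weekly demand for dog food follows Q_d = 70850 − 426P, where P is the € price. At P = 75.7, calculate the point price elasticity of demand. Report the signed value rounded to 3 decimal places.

dQ_d/dP = −426. At P = 75.7, Q_d = 70850 − 426(75.7) = 38601.8.
Ed = (dQ_d/dP)·(P/Q_d) = −426 × (75.7/38601.8) = -0.83540…

-0.835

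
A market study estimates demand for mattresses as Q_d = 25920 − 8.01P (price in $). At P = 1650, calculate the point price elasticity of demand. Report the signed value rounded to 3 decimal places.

dQ_d/dP = −8.01. At P = 1650, Q_d = 25920 − 8.01(1650) = 12703.5.
Ed = (dQ_d/dP)·(P/Q_d) = −8.01 × (1650/12703.5) = -1.04038…

-1.040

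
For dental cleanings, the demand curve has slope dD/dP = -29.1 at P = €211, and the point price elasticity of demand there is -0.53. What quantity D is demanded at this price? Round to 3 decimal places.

Ed = (dD/dP)·(P/D) ⇒ D = (dD/dP)·P/Ed = (-29.1)·211/(-0.53) = 11585.09433…

11585.094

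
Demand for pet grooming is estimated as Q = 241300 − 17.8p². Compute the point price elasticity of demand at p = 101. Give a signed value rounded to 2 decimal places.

-6.08

dQ/dp = −2·17.8·p = -3595.6. At p = 101, Q = 59722.2.
Ed = (dQ/dp)·(p/Q) = (-3595.6) × (101/59722.2) = -6.0807…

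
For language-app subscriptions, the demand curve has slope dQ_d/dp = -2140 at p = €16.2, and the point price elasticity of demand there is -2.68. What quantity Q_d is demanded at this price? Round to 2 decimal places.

Ed = (dQ_d/dp)·(p/Q_d) ⇒ Q_d = (dQ_d/dp)·p/Ed = (-2140)·16.2/(-2.68) = 12935.8208…

12935.82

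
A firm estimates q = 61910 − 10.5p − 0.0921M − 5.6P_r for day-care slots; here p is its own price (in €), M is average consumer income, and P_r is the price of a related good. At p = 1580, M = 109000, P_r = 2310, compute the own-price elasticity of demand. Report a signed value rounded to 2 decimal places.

-0.74

At the given values, q = 61910 − 10.5(1580) − 0.0921(109000) − 5.6(2310) = 22345.1.
∂q/∂p = −10.5.
E = (-10.5) × (1580/22345.1) = -0.7424…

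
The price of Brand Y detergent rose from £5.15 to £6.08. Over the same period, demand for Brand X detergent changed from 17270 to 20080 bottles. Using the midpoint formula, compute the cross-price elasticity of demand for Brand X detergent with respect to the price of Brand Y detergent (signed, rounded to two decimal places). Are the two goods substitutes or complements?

%ΔQ_{Brand X detergent} = (20080 − 17270)/avg = 2810/18675 = 0.150468…
%ΔP_{Brand Y detergent} = (6.08 − 5.15)/avg = 0.93/5.615 = 0.165627…
E_cross = (2810/18675) / (0.93/5.615) = 0.9084…
E_cross > 0 ⇒ the goods are substitutes.

0.91; substitutes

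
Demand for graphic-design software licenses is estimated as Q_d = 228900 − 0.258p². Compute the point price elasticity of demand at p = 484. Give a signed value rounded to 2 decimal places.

dQ_d/dp = −2·0.258·p = -249.744. At p = 484, Q_d = 168461.952.
Ed = (dQ_d/dp)·(p/Q_d) = (-249.744) × (484/168461.952) = -0.7175…

-0.72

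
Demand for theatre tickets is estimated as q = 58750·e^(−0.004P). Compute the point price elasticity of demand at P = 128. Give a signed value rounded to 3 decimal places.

dq/dP = −0.004·q = -140.835. At P = 128, q = 35208.6.
Ed = (dq/dP)·(P/q) = (-140.835) × (128/35208.6) = -0.512

-0.512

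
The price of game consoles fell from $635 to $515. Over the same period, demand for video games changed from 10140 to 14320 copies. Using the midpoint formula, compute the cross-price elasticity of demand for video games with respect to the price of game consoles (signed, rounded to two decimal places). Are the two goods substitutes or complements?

%ΔQ_{video games} = (14320 − 10140)/avg = 4180/12230 = 0.341782…
%ΔP_{game consoles} = (515 − 635)/avg = -120/575 = -0.208695…
E_cross = (4180/12230) / (-120/575) = -1.6377…
E_cross < 0 ⇒ the goods are complements.

-1.64; complements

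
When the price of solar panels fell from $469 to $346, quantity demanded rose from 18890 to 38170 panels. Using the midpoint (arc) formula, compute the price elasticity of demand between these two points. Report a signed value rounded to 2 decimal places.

%ΔQ = (38170 − 18890) / [(18890 + 38170)/2] = 19280/28530 = 0.675779…
%ΔP = (346 − 469) / [(469 + 346)/2] = -123/407.5 = -0.301840…
Arc Ed = %ΔQ / %ΔP = (19280/28530) / (-123/407.5) = -2.2388…

-2.24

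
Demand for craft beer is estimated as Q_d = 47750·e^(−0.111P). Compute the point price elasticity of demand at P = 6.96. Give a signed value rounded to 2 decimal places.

-0.77

dQ_d/dP = −0.111·Q_d = -2447.81. At P = 6.96, Q_d = 22052.3.
Ed = (dQ_d/dP)·(P/Q_d) = (-2447.81) × (6.96/22052.3) = -0.7725…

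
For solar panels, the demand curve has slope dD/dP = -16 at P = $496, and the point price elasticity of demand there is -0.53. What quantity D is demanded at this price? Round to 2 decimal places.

14973.58

Ed = (dD/dP)·(P/D) ⇒ D = (dD/dP)·P/Ed = (-16)·496/(-0.53) = 14973.5849…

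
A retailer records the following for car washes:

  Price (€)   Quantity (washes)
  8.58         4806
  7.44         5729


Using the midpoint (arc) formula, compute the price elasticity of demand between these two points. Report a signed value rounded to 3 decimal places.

-1.231

%ΔQ = (5729 − 4806) / [(4806 + 5729)/2] = 923/5267.5 = 0.175225…
%ΔP = (7.44 − 8.58) / [(8.58 + 7.44)/2] = -1.14/8.01 = -0.142322…
Arc Ed = %ΔQ / %ΔP = (923/5267.5) / (-1.14/8.01) = -1.23118…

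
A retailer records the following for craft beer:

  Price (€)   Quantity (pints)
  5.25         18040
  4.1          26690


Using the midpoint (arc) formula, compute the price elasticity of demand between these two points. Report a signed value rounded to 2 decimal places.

-1.57

%ΔQ = (26690 − 18040) / [(18040 + 26690)/2] = 8650/22365 = 0.386765…
%ΔP = (4.1 − 5.25) / [(5.25 + 4.1)/2] = -1.15/4.675 = -0.245989…
Arc Ed = %ΔQ / %ΔP = (8650/22365) / (-1.15/4.675) = -1.5722…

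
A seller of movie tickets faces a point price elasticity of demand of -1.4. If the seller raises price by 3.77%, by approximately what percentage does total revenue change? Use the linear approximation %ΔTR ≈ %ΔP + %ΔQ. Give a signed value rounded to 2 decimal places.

%ΔQ ≈ Ed × %ΔP = (-1.4) × (+3.77%) = -5.2780%
%ΔTR ≈ %ΔP + %ΔQ = (+3.77%) + (-5.2780%) = -1.5080%

-1.51%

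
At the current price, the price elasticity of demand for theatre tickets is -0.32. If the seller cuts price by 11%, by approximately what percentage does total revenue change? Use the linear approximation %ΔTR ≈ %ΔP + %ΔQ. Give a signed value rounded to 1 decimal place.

-7.5%

%ΔQ ≈ Ed × %ΔP = (-0.32) × (-11%) = +3.5200%
%ΔTR ≈ %ΔP + %ΔQ = (-11%) + (+3.5200%) = -7.4800%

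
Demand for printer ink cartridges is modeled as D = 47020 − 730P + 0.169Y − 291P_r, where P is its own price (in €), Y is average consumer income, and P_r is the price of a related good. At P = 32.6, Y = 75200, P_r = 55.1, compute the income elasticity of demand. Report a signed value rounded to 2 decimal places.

0.64

At the given values, D = 47020 − 730(32.6) + 0.169(75200) − 291(55.1) = 19896.7.
∂D/∂Y = 0.169.
E = (0.169) × (75200/19896.7) = 0.6387…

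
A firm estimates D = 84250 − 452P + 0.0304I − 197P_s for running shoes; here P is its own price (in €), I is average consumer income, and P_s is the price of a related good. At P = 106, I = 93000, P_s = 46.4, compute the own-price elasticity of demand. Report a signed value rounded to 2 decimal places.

At the given values, D = 84250 − 452(106) + 0.0304(93000) − 197(46.4) = 30024.4.
∂D/∂P = −452.
E = (-452) × (106/30024.4) = -1.5957…

-1.60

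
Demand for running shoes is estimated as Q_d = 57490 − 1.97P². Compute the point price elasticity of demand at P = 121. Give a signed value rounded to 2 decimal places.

-2.01

dQ_d/dP = −2·1.97·P = -476.74. At P = 121, Q_d = 28647.23.
Ed = (dQ_d/dP)·(P/Q_d) = (-476.74) × (121/28647.23) = -2.0136…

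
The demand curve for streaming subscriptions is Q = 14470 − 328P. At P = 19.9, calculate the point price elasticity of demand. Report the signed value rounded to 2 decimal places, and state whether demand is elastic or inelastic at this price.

-0.82; inelastic

dQ/dP = −328. At P = 19.9, Q = 14470 − 328(19.9) = 7942.8.
Ed = (dQ/dP)·(P/Q) = −328 × (19.9/7942.8) = -0.8217…
|Ed| = 0.82 < 1, so demand is inelastic.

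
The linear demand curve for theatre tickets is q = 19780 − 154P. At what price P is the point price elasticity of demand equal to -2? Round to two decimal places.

85.63

Ed = −154P/(19780 − 154P). Set this equal to -2:
154P = 2·(19780 − 154P) ⇒ 154P(1 + 2) = 2·19780
P = 2·19780 / (154·3) = 85.6277…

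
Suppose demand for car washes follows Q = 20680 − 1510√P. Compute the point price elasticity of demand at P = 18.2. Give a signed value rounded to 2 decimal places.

dQ/dP = −1510/(2√P) = -176.975. At P = 18.2, Q = 14238.1.
Ed = (dQ/dP)·(P/Q) = (-176.975) × (18.2/14238.1) = -0.2262…

-0.23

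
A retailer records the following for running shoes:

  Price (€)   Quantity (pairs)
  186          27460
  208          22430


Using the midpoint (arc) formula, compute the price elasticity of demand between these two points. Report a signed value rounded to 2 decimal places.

%ΔQ = (22430 − 27460) / [(27460 + 22430)/2] = -5030/24945 = -0.201643…
%ΔP = (208 − 186) / [(186 + 208)/2] = 22/197 = 0.111675…
Arc Ed = %ΔQ / %ΔP = (-5030/24945) / (22/197) = -1.8056…

-1.81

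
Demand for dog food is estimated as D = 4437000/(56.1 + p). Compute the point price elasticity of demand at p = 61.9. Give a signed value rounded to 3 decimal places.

-0.525

dD/dp = −4437000/(56.1 + p)² = -318.658. At p = 61.9, D = 37601.7.
Ed = (dD/dp)·(p/D) = (-318.658) × (61.9/37601.7) = -0.52457…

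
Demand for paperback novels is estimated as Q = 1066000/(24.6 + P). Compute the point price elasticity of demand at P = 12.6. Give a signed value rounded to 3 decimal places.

-0.339

dQ/dP = −1066000/(24.6 + P)² = -770.32. At P = 12.6, Q = 28655.9.
Ed = (dQ/dP)·(P/Q) = (-770.32) × (12.6/28655.9) = -0.33870…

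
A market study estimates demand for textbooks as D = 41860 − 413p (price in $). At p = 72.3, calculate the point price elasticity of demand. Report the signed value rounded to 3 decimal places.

-2.488

dD/dp = −413. At p = 72.3, D = 41860 − 413(72.3) = 12000.1.
Ed = (dD/dp)·(p/D) = −413 × (72.3/12000.1) = -2.48830…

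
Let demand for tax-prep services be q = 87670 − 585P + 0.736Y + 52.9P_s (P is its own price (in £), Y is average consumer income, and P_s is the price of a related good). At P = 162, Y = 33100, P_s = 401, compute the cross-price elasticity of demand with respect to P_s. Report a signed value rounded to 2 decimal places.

0.55

At the given values, q = 87670 − 585(162) + 0.736(33100) + 52.9(401) = 38474.5.
∂q/∂P_s = 52.9.
E = (52.9) × (401/38474.5) = 0.5513…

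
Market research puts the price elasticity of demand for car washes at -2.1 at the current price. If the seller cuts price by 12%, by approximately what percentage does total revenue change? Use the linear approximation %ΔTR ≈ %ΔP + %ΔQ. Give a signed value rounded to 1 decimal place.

%ΔQ ≈ Ed × %ΔP = (-2.1) × (-12%) = +25.2000%
%ΔTR ≈ %ΔP + %ΔQ = (-12%) + (+25.2000%) = +13.2000%

+13.2%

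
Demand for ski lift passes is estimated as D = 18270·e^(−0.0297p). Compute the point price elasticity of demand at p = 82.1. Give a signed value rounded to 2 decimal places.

dD/dp = −0.0297·D = -47.3723. At p = 82.1, D = 1595.03.
Ed = (dD/dp)·(p/D) = (-47.3723) × (82.1/1595.03) = -2.4383…

-2.44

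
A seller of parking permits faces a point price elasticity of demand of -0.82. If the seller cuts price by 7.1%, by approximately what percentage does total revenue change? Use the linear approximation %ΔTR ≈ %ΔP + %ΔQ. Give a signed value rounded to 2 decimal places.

-1.28%

%ΔQ ≈ Ed × %ΔP = (-0.82) × (-7.1%) = +5.8220%
%ΔTR ≈ %ΔP + %ΔQ = (-7.1%) + (+5.8220%) = -1.2780%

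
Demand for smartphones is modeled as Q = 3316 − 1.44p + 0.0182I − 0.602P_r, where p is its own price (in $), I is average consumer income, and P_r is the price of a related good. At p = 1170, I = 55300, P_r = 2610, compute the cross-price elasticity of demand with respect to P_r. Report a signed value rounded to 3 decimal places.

At the given values, Q = 3316 − 1.44(1170) + 0.0182(55300) − 0.602(2610) = 1066.44.
∂Q/∂P_r = -0.602.
E = (-0.602) × (2610/1066.44) = -1.47333…

-1.473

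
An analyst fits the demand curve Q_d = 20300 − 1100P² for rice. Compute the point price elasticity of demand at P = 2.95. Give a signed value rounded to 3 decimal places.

dQ_d/dP = −2·1100·P = -6490. At P = 2.95, Q_d = 10727.25.
Ed = (dQ_d/dP)·(P/Q_d) = (-6490) × (2.95/10727.25) = -1.78475…

-1.785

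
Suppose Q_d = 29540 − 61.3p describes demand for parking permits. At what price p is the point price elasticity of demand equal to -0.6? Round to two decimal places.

180.71

Ed = −61.3p/(29540 − 61.3p). Set this equal to -0.6:
61.3p = 0.6·(29540 − 61.3p) ⇒ 61.3p(1 + 0.6) = 0.6·29540
p = 0.6·29540 / (61.3·1.6) = 180.7096…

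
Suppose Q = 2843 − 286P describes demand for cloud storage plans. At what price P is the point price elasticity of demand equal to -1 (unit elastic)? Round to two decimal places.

4.97

Ed = −286P/(2843 − 286P). Set this equal to -1:
286P = 1·(2843 − 286P) ⇒ 286P(1 + 1) = 1·2843
P = 1·2843 / (286·2) = 4.9702…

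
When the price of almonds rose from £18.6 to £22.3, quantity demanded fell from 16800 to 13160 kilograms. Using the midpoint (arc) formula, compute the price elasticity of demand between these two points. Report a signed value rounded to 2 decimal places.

%ΔQ = (13160 − 16800) / [(16800 + 13160)/2] = -3640/14980 = -0.242990…
%ΔP = (22.3 − 18.6) / [(18.6 + 22.3)/2] = 3.7/20.45 = 0.180929…
Arc Ed = %ΔQ / %ΔP = (-3640/14980) / (3.7/20.45) = -1.3430…

-1.34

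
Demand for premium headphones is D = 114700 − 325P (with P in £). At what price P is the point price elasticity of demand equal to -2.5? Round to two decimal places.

252.09

Ed = −325P/(114700 − 325P). Set this equal to -2.5:
325P = 2.5·(114700 − 325P) ⇒ 325P(1 + 2.5) = 2.5·114700
P = 2.5·114700 / (325·3.5) = 252.0879…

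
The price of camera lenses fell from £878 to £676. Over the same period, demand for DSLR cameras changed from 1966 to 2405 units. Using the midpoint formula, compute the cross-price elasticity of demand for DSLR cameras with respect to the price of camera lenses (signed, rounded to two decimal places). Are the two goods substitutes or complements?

-0.77; complements

%ΔQ_{DSLR cameras} = (2405 − 1966)/avg = 439/2185.5 = 0.200869…
%ΔP_{camera lenses} = (676 − 878)/avg = -202/777 = -0.259974…
E_cross = (439/2185.5) / (-202/777) = -0.7726…
E_cross < 0 ⇒ the goods are complements.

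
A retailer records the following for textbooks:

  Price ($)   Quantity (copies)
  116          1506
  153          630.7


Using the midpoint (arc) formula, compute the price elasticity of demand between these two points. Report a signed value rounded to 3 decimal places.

-2.978

%ΔQ = (630.7 − 1506) / [(1506 + 630.7)/2] = -875.3/1068.35 = -0.819300…
%ΔP = (153 − 116) / [(116 + 153)/2] = 37/134.5 = 0.275092…
Arc Ed = %ΔQ / %ΔP = (-875.3/1068.35) / (37/134.5) = -2.97826…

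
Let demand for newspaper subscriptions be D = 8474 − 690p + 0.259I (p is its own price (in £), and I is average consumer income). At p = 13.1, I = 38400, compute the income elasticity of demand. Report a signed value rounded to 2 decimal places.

1.06

At the given values, D = 8474 − 690(13.1) + 0.259(38400) = 9380.6.
∂D/∂I = 0.259.
E = (0.259) × (38400/9380.6) = 1.0602…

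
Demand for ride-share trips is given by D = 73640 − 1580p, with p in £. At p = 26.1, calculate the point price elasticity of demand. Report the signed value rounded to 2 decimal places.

dD/dp = −1580. At p = 26.1, D = 73640 − 1580(26.1) = 32402.
Ed = (dD/dp)·(p/D) = −1580 × (26.1/32402) = -1.2726…

-1.27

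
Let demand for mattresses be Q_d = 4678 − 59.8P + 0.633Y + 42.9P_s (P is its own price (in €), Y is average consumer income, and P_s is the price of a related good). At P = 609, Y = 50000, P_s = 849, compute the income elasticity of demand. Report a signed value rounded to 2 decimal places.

0.87

At the given values, Q_d = 4678 − 59.8(609) + 0.633(50000) + 42.9(849) = 36331.9.
∂Q_d/∂Y = 0.633.
E = (0.633) × (50000/36331.9) = 0.8711…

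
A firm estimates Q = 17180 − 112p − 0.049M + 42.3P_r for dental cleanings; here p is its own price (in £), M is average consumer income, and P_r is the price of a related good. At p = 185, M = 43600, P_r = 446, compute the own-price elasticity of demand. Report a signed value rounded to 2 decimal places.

-1.57

At the given values, Q = 17180 − 112(185) − 0.049(43600) + 42.3(446) = 13189.4.
∂Q/∂p = −112.
E = (-112) × (185/13189.4) = -1.5709…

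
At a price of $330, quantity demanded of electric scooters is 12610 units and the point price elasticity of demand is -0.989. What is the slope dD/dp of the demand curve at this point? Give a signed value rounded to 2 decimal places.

-37.79

Ed = (dD/dp)·(p/D) ⇒ dD/dp = Ed·D/p = (-0.989)·12610/330 = -37.7917…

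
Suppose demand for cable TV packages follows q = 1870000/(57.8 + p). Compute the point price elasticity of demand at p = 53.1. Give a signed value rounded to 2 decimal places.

-0.48

dq/dp = −1870000/(57.8 + p)² = -152.047. At p = 53.1, q = 16862.
Ed = (dq/dp)·(p/q) = (-152.047) × (53.1/16862) = -0.4788…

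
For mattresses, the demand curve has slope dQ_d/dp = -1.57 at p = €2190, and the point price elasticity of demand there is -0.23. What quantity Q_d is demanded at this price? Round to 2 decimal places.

14949.13

Ed = (dQ_d/dp)·(p/Q_d) ⇒ Q_d = (dQ_d/dp)·p/Ed = (-1.57)·2190/(-0.23) = 14949.1304…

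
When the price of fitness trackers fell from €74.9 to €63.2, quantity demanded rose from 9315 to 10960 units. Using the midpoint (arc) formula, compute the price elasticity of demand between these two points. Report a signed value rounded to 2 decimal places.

%ΔQ = (10960 − 9315) / [(9315 + 10960)/2] = 1645/10137.5 = 0.162268…
%ΔP = (63.2 − 74.9) / [(74.9 + 63.2)/2] = -11.7/69.05 = -0.169442…
Arc Ed = %ΔQ / %ΔP = (1645/10137.5) / (-11.7/69.05) = -0.9576…

-0.96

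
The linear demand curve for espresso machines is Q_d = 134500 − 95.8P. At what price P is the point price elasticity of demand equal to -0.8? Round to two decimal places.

Ed = −95.8P/(134500 − 95.8P). Set this equal to -0.8:
95.8P = 0.8·(134500 − 95.8P) ⇒ 95.8P(1 + 0.8) = 0.8·134500
P = 0.8·134500 / (95.8·1.8) = 623.9851…

623.99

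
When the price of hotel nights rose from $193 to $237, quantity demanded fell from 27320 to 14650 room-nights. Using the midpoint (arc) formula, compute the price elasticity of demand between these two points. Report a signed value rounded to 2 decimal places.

%ΔQ = (14650 − 27320) / [(27320 + 14650)/2] = -12670/20985 = -0.603764…
%ΔP = (237 − 193) / [(193 + 237)/2] = 44/215 = 0.204651…
Arc Ed = %ΔQ / %ΔP = (-12670/20985) / (44/215) = -2.9502…

-2.95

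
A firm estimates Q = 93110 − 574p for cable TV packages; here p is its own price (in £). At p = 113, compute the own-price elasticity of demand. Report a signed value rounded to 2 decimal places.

At the given values, Q = 93110 − 574(113) = 28248.
∂Q/∂p = −574.
E = (-574) × (113/28248) = -2.2961…

-2.30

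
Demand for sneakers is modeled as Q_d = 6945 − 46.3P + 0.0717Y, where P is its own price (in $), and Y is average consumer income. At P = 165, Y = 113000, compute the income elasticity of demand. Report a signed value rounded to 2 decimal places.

At the given values, Q_d = 6945 − 46.3(165) + 0.0717(113000) = 7407.6.
∂Q_d/∂Y = 0.0717.
E = (0.0717) × (113000/7407.6) = 1.0937…

1.09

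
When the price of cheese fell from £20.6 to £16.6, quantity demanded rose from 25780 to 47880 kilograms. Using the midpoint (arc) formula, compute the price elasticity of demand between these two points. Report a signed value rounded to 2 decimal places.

%ΔQ = (47880 − 25780) / [(25780 + 47880)/2] = 22100/36830 = 0.600054…
%ΔP = (16.6 − 20.6) / [(20.6 + 16.6)/2] = -4/18.6 = -0.215053…
Arc Ed = %ΔQ / %ΔP = (22100/36830) / (-4/18.6) = -2.7902…

-2.79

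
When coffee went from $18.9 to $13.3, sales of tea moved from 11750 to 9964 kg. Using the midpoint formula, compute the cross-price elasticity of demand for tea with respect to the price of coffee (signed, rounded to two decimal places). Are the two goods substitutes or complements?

%ΔQ_{tea} = (9964 − 11750)/avg = -1786/10857 = -0.164502…
%ΔP_{coffee} = (13.3 − 18.9)/avg = -5.6/16.1 = -0.347826…
E_cross = (-1786/10857) / (-5.6/16.1) = 0.4729…
E_cross > 0 ⇒ the goods are substitutes.

0.47; substitutes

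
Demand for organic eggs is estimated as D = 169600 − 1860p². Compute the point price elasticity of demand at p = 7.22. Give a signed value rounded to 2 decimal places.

dD/dp = −2·1860·p = -26858.4. At p = 7.22, D = 72641.176.
Ed = (dD/dp)·(p/D) = (-26858.4) × (7.22/72641.176) = -2.6695…

-2.67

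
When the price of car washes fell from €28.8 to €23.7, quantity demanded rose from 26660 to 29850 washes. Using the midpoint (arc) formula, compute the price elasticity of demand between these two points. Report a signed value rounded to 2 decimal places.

-0.58

%ΔQ = (29850 − 26660) / [(26660 + 29850)/2] = 3190/28255 = 0.112900…
%ΔP = (23.7 − 28.8) / [(28.8 + 23.7)/2] = -5.1/26.25 = -0.194285…
Arc Ed = %ΔQ / %ΔP = (3190/28255) / (-5.1/26.25) = -0.5811…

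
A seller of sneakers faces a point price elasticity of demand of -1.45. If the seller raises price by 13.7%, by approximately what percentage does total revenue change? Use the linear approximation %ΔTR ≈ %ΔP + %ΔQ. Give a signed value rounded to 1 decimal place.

%ΔQ ≈ Ed × %ΔP = (-1.45) × (+13.7%) = -19.8650%
%ΔTR ≈ %ΔP + %ΔQ = (+13.7%) + (-19.8650%) = -6.1650%

-6.2%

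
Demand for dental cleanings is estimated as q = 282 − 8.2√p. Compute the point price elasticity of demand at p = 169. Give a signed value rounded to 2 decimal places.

dq/dp = −8.2/(2√p) = -0.315385. At p = 169, q = 175.4.
Ed = (dq/dp)·(p/q) = (-0.315385) × (169/175.4) = -0.3038…

-0.30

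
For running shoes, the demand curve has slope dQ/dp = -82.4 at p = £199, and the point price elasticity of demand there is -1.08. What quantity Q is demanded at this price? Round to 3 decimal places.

Ed = (dQ/dp)·(p/Q) ⇒ Q = (dQ/dp)·p/Ed = (-82.4)·199/(-1.08) = 15182.96296…

15182.963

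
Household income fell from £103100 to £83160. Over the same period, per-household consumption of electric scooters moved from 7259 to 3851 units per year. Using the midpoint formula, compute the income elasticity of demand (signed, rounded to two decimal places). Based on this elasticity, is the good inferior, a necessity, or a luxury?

%ΔQ = (3851 − 7259)/[( 7259 + 3851)/2] = -3408/5555 = -0.613501…
%ΔIncome = (83160 − 103100)/[( 103100 + 83160)/2] = -19940/93130 = -0.214109…
E_income = (-3408/5555) / (-19940/93130) = 2.8653…
E_income > 1 ⇒ normal good, luxury.

2.87; luxury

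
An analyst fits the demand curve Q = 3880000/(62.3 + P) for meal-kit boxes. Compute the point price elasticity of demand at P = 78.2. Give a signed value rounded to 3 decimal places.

dQ/dP = −3880000/(62.3 + P)² = -196.553. At P = 78.2, Q = 27615.7.
Ed = (dQ/dP)·(P/Q) = (-196.553) × (78.2/27615.7) = -0.55658…

-0.557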